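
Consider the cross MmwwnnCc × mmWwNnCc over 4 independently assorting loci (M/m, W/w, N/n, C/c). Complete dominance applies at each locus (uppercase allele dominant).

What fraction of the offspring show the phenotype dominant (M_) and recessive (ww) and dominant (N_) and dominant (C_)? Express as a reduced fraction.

P(M_ ww N_ C_) = 3/32

MmwwnnCc gametes: MwnC×4, Mwnc×4, mwnC×4, mwnc×4
mmWwNnCc gametes: mWNC×2, mWNc×2, mWnC×2, mWnc×2, mwNC×2, mwNc×2, mwnC×2, mwnc×2
MmwwnnCc×mmWwNnCc grid (16·16=256): MmWwNnCC=8 MmWwNnCc=16 MmWwNncc=8 MmWwnnCC=8 MmWwnnCc=16 MmWwnncc=8 MmwwNnCC=8 MmwwNnCc=16 MmwwNncc=8 MmwwnnCC=8 MmwwnnCc=16 Mmwwnncc=8 mmWwNnCC=8 mmWwNnCc=16 mmWwNncc=8 mmWwnnCC=8 mmWwnnCc=16 mmWwnncc=8 mmwwNnCC=8 mmwwNnCc=16 mmwwNncc=8 mmwwnnCC=8 mmwwnnCc=16 mmwwnncc=8
M_ ww N_ C_ hits 24/256; gcd=8; 24÷8/256÷8 = 3/32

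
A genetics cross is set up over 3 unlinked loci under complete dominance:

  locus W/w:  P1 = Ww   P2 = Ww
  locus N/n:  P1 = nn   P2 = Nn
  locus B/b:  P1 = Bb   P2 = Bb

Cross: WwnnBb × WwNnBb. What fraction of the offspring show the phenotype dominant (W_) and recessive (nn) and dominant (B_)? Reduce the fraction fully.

WwnnBb gametes: WnB×2, Wnb×2, wnB×2, wnb×2
WwNnBb gametes: WNB×1, WNb×1, WnB×1, Wnb×1, wNB×1, wNb×1, wnB×1, wnb×1
WwnnBb×WwNnBb grid (8·8=64): WWNnBB=2 WWNnBb=4 WWNnbb=2 WWnnBB=2 WWnnBb=4 WWnnbb=2 WwNnBB=4 WwNnBb=8 WwNnbb=4 WwnnBB=4 WwnnBb=8 Wwnnbb=4 wwNnBB=2 wwNnBb=4 wwNnbb=2 wwnnBB=2 wwnnBb=4 wwnnbb=2
W_ nn B_ hits 18/64; gcd=2; 18÷2/64÷2 = 9/32

P(W_ nn B_) = 9/32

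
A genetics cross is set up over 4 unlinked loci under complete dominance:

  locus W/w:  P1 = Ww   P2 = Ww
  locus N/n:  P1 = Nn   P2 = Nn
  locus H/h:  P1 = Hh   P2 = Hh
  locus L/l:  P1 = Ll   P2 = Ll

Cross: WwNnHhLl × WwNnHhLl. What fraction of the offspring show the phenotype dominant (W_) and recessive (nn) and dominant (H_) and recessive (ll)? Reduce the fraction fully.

WwNnHhLl gametes: WNHL×1, WNHl×1, WNhL×1, WNhl×1, WnHL×1, WnHl×1, WnhL×1, Wnhl×1, wNHL×1, wNHl×1, wNhL×1, wNhl×1, wnHL×1, wnHl×1, wnhL×1, wnhl×1
WwNnHhLl gametes: WNHL×1, WNHl×1, WNhL×1, WNhl×1, WnHL×1, WnHl×1, WnhL×1, Wnhl×1, wNHL×1, wNHl×1, wNhL×1, wNhl×1, wnHL×1, wnHl×1, wnhL×1, wnhl×1
WwNnHhLl×WwNnHhLl grid (16·16=256): WWNNHHLL=1 WWNNHHLl=2 WWNNHHll=1 WWNNHhLL=2 WWNNHhLl=4 WWNNHhll=2 WWNNhhLL=1 WWNNhhLl=2 WWNNhhll=1 WWNnHHLL=2 WWNnHHLl=4 WWNnHHll=2 WWNnHhLL=4 WWNnHhLl=8 WWNnHhll=4 WWNnhhLL=2 WWNnhhLl=4 WWNnhhll=2 WWnnHHLL=1 WWnnHHLl=2 WWnnHHll=1 WWnnHhLL=2 WWnnHhLl=4 WWnnHhll=2 WWnnhhLL=1 WWnnhhLl=2 WWnnhhll=1 WwNNHHLL=2 WwNNHHLl=4 WwNNHHll=2 WwNNHhLL=4 WwNNHhLl=8 WwNNHhll=4 WwNNhhLL=2 WwNNhhLl=4 WwNNhhll=2 WwNnHHLL=4 WwNnHHLl=8 WwNnHHll=4 WwNnHhLL=8 WwNnHhLl=16 WwNnHhll=8 WwNnhhLL=4 WwNnhhLl=8 WwNnhhll=4 WwnnHHLL=2 WwnnHHLl=4 WwnnHHll=2 WwnnHhLL=4 WwnnHhLl=8 WwnnHhll=4 WwnnhhLL=2 WwnnhhLl=4 Wwnnhhll=2 wwNNHHLL=1 wwNNHHLl=2 wwNNHHll=1 wwNNHhLL=2 wwNNHhLl=4 wwNNHhll=2 wwNNhhLL=1 wwNNhhLl=2 wwNNhhll=1 wwNnHHLL=2 wwNnHHLl=4 wwNnHHll=2 wwNnHhLL=4 wwNnHhLl=8 wwNnHhll=4 wwNnhhLL=2 wwNnhhLl=4 wwNnhhll=2 wwnnHHLL=1 wwnnHHLl=2 wwnnHHll=1 wwnnHhLL=2 wwnnHhLl=4 wwnnHhll=2 wwnnhhLL=1 wwnnhhLl=2 wwnnhhll=1
W_ nn H_ ll hits 9/256; gcd=1; 9÷1/256÷1 = 9/256

P(W_ nn H_ ll) = 9/256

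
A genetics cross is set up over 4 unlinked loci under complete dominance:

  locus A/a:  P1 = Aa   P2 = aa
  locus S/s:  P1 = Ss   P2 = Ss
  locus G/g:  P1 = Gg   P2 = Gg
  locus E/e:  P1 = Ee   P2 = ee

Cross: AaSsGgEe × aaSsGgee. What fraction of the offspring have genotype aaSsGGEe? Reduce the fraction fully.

P(aaSsGGEe) = 1/32

AaSsGgEe gametes: ASGE×1, ASGe×1, ASgE×1, ASge×1, AsGE×1, AsGe×1, AsgE×1, Asge×1, aSGE×1, aSGe×1, aSgE×1, aSge×1, asGE×1, asGe×1, asgE×1, asge×1
aaSsGgee gametes: aSGe×4, aSge×4, asGe×4, asge×4
AaSsGgEe×aaSsGgee grid (16·16=256): AaSSGGEe=4 AaSSGGee=4 AaSSGgEe=8 AaSSGgee=8 AaSSggEe=4 AaSSggee=4 AaSsGGEe=8 AaSsGGee=8 AaSsGgEe=16 AaSsGgee=16 AaSsggEe=8 AaSsggee=8 AassGGEe=4 AassGGee=4 AassGgEe=8 AassGgee=8 AassggEe=4 Aassggee=4 aaSSGGEe=4 aaSSGGee=4 aaSSGgEe=8 aaSSGgee=8 aaSSggEe=4 aaSSggee=4 aaSsGGEe=8 aaSsGGee=8 aaSsGgEe=16 aaSsGgee=16 aaSsggEe=8 aaSsggee=8 aassGGEe=4 aassGGee=4 aassGgEe=8 aassGgee=8 aassggEe=4 aassggee=4
aaSsGGEe hits 8/256; gcd=8; 8÷8/256÷8 = 1/32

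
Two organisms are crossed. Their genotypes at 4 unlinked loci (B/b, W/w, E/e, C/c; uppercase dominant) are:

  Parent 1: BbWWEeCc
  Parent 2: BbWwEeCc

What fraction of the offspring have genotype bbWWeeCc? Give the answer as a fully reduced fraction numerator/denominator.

BbWWEeCc gametes: BWEC×2, BWEc×2, BWeC×2, BWec×2, bWEC×2, bWEc×2, bWeC×2, bWec×2
BbWwEeCc gametes: BWEC×1, BWEc×1, BWeC×1, BWec×1, BwEC×1, BwEc×1, BweC×1, Bwec×1, bWEC×1, bWEc×1, bWeC×1, bWec×1, bwEC×1, bwEc×1, bweC×1, bwec×1
BbWWEeCc×BbWwEeCc grid (16·16=256): BBWWEECC=2 BBWWEECc=4 BBWWEEcc=2 BBWWEeCC=4 BBWWEeCc=8 BBWWEecc=4 BBWWeeCC=2 BBWWeeCc=4 BBWWeecc=2 BBWwEECC=2 BBWwEECc=4 BBWwEEcc=2 BBWwEeCC=4 BBWwEeCc=8 BBWwEecc=4 BBWweeCC=2 BBWweeCc=4 BBWweecc=2 BbWWEECC=4 BbWWEECc=8 BbWWEEcc=4 BbWWEeCC=8 BbWWEeCc=16 BbWWEecc=8 BbWWeeCC=4 BbWWeeCc=8 BbWWeecc=4 BbWwEECC=4 BbWwEECc=8 BbWwEEcc=4 BbWwEeCC=8 BbWwEeCc=16 BbWwEecc=8 BbWweeCC=4 BbWweeCc=8 BbWweecc=4 bbWWEECC=2 bbWWEECc=4 bbWWEEcc=2 bbWWEeCC=4 bbWWEeCc=8 bbWWEecc=4 bbWWeeCC=2 bbWWeeCc=4 bbWWeecc=2 bbWwEECC=2 bbWwEECc=4 bbWwEEcc=2 bbWwEeCC=4 bbWwEeCc=8 bbWwEecc=4 bbWweeCC=2 bbWweeCc=4 bbWweecc=2
bbWWeeCc hits 4/256; gcd=4; 4÷4/256÷4 = 1/64

P(bbWWeeCc) = 1/64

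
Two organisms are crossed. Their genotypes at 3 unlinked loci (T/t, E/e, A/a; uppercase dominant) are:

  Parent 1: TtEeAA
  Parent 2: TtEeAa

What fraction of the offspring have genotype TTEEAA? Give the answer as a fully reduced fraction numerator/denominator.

P(TTEEAA) = 1/32

TtEeAA gametes: TEA×2, TeA×2, tEA×2, teA×2
TtEeAa gametes: TEA×1, TEa×1, TeA×1, Tea×1, tEA×1, tEa×1, teA×1, tea×1
TtEeAA×TtEeAa grid (8·8=64): TTEEAA=2 TTEEAa=2 TTEeAA=4 TTEeAa=4 TTeeAA=2 TTeeAa=2 TtEEAA=4 TtEEAa=4 TtEeAA=8 TtEeAa=8 TteeAA=4 TteeAa=4 ttEEAA=2 ttEEAa=2 ttEeAA=4 ttEeAa=4 tteeAA=2 tteeAa=2
TTEEAA hits 2/64; gcd=2; 2÷2/64÷2 = 1/32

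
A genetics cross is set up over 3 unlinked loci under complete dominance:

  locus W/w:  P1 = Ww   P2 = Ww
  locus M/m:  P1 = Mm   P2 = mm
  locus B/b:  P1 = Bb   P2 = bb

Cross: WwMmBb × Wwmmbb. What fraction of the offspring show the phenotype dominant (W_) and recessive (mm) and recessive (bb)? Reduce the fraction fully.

WwMmBb gametes: WMB×1, WMb×1, WmB×1, Wmb×1, wMB×1, wMb×1, wmB×1, wmb×1
Wwmmbb gametes: Wmb×4, wmb×4
WwMmBb×Wwmmbb grid (8·8=64): WWMmBb=4 WWMmbb=4 WWmmBb=4 WWmmbb=4 WwMmBb=8 WwMmbb=8 WwmmBb=8 Wwmmbb=8 wwMmBb=4 wwMmbb=4 wwmmBb=4 wwmmbb=4
W_ mm bb hits 12/64; gcd=4; 12÷4/64÷4 = 3/16

P(W_ mm bb) = 3/16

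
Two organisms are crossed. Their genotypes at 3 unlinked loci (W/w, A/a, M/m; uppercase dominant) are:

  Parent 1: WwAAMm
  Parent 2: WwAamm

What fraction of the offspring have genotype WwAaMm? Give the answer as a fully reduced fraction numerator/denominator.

WwAAMm gametes: WAM×2, WAm×2, wAM×2, wAm×2
WwAamm gametes: WAm×2, Wam×2, wAm×2, wam×2
WwAAMm×WwAamm grid (8·8=64): WWAAMm=4 WWAAmm=4 WWAaMm=4 WWAamm=4 WwAAMm=8 WwAAmm=8 WwAaMm=8 WwAamm=8 wwAAMm=4 wwAAmm=4 wwAaMm=4 wwAamm=4
WwAaMm hits 8/64; gcd=8; 8÷8/64÷8 = 1/8

P(WwAaMm) = 1/8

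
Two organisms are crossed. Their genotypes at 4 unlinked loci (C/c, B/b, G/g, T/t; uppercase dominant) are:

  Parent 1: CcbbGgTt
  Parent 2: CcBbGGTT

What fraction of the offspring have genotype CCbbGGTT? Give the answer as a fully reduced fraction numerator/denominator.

P(CCbbGGTT) = 1/32

CcbbGgTt gametes: CbGT×2, CbGt×2, CbgT×2, Cbgt×2, cbGT×2, cbGt×2, cbgT×2, cbgt×2
CcBbGGTT gametes: CBGT×4, CbGT×4, cBGT×4, cbGT×4
CcbbGgTt×CcBbGGTT grid (16·16=256): CCBbGGTT=8 CCBbGGTt=8 CCBbGgTT=8 CCBbGgTt=8 CCbbGGTT=8 CCbbGGTt=8 CCbbGgTT=8 CCbbGgTt=8 CcBbGGTT=16 CcBbGGTt=16 CcBbGgTT=16 CcBbGgTt=16 CcbbGGTT=16 CcbbGGTt=16 CcbbGgTT=16 CcbbGgTt=16 ccBbGGTT=8 ccBbGGTt=8 ccBbGgTT=8 ccBbGgTt=8 ccbbGGTT=8 ccbbGGTt=8 ccbbGgTT=8 ccbbGgTt=8
CCbbGGTT hits 8/256; gcd=8; 8÷8/256÷8 = 1/32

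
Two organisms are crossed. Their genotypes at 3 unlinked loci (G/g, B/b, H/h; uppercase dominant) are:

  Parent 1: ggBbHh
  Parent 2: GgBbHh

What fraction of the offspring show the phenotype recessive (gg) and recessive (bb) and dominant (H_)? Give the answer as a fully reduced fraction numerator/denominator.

ggBbHh gametes: gBH×2, gBh×2, gbH×2, gbh×2
GgBbHh gametes: GBH×1, GBh×1, GbH×1, Gbh×1, gBH×1, gBh×1, gbH×1, gbh×1
ggBbHh×GgBbHh grid (8·8=64): GgBBHH=2 GgBBHh=4 GgBBhh=2 GgBbHH=4 GgBbHh=8 GgBbhh=4 GgbbHH=2 GgbbHh=4 Ggbbhh=2 ggBBHH=2 ggBBHh=4 ggBBhh=2 ggBbHH=4 ggBbHh=8 ggBbhh=4 ggbbHH=2 ggbbHh=4 ggbbhh=2
gg bb H_ hits 6/64; gcd=2; 6÷2/64÷2 = 3/32

P(gg bb H_) = 3/32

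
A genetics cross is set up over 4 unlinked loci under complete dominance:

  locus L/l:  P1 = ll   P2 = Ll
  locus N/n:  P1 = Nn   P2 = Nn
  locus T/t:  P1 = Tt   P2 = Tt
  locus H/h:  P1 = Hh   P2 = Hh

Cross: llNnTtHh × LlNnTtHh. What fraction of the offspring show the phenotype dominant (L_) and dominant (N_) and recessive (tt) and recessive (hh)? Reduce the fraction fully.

llNnTtHh gametes: lNTH×2, lNTh×2, lNtH×2, lNth×2, lnTH×2, lnTh×2, lntH×2, lnth×2
LlNnTtHh gametes: LNTH×1, LNTh×1, LNtH×1, LNth×1, LnTH×1, LnTh×1, LntH×1, Lnth×1, lNTH×1, lNTh×1, lNtH×1, lNth×1, lnTH×1, lnTh×1, lntH×1, lnth×1
llNnTtHh×LlNnTtHh grid (16·16=256): LlNNTTHH=2 LlNNTTHh=4 LlNNTThh=2 LlNNTtHH=4 LlNNTtHh=8 LlNNTthh=4 LlNNttHH=2 LlNNttHh=4 LlNNtthh=2 LlNnTTHH=4 LlNnTTHh=8 LlNnTThh=4 LlNnTtHH=8 LlNnTtHh=16 LlNnTthh=8 LlNnttHH=4 LlNnttHh=8 LlNntthh=4 LlnnTTHH=2 LlnnTTHh=4 LlnnTThh=2 LlnnTtHH=4 LlnnTtHh=8 LlnnTthh=4 LlnnttHH=2 LlnnttHh=4 Llnntthh=2 llNNTTHH=2 llNNTTHh=4 llNNTThh=2 llNNTtHH=4 llNNTtHh=8 llNNTthh=4 llNNttHH=2 llNNttHh=4 llNNtthh=2 llNnTTHH=4 llNnTTHh=8 llNnTThh=4 llNnTtHH=8 llNnTtHh=16 llNnTthh=8 llNnttHH=4 llNnttHh=8 llNntthh=4 llnnTTHH=2 llnnTTHh=4 llnnTThh=2 llnnTtHH=4 llnnTtHh=8 llnnTthh=4 llnnttHH=2 llnnttHh=4 llnntthh=2
L_ N_ tt hh hits 6/256; gcd=2; 6÷2/256÷2 = 3/128

P(L_ N_ tt hh) = 3/128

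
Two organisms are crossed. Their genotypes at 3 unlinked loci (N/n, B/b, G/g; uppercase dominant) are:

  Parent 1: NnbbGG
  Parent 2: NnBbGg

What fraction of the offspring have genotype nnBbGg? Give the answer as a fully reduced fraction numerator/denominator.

NnbbGG gametes: NbG×4, nbG×4
NnBbGg gametes: NBG×1, NBg×1, NbG×1, Nbg×1, nBG×1, nBg×1, nbG×1, nbg×1
NnbbGG×NnBbGg grid (8·8=64): NNBbGG=4 NNBbGg=4 NNbbGG=4 NNbbGg=4 NnBbGG=8 NnBbGg=8 NnbbGG=8 NnbbGg=8 nnBbGG=4 nnBbGg=4 nnbbGG=4 nnbbGg=4
nnBbGg hits 4/64; gcd=4; 4÷4/64÷4 = 1/16

P(nnBbGg) = 1/16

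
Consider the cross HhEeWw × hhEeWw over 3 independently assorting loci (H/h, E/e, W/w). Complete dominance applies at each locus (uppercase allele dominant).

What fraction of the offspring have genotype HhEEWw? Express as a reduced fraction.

HhEeWw gametes: HEW×1, HEw×1, HeW×1, Hew×1, hEW×1, hEw×1, heW×1, hew×1
hhEeWw gametes: hEW×2, hEw×2, heW×2, hew×2
HhEeWw×hhEeWw grid (8·8=64): HhEEWW=2 HhEEWw=4 HhEEww=2 HhEeWW=4 HhEeWw=8 HhEeww=4 HheeWW=2 HheeWw=4 Hheeww=2 hhEEWW=2 hhEEWw=4 hhEEww=2 hhEeWW=4 hhEeWw=8 hhEeww=4 hheeWW=2 hheeWw=4 hheeww=2
HhEEWw hits 4/64; gcd=4; 4÷4/64÷4 = 1/16

P(HhEEWw) = 1/16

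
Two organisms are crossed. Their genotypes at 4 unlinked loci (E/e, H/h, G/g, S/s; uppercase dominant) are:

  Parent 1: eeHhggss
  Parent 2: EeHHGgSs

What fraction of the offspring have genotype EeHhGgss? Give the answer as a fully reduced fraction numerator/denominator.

P(EeHhGgss) = 1/16

eeHhggss gametes: eHgs×8, ehgs×8
EeHHGgSs gametes: EHGS×2, EHGs×2, EHgS×2, EHgs×2, eHGS×2, eHGs×2, eHgS×2, eHgs×2
eeHhggss×EeHHGgSs grid (16·16=256): EeHHGgSs=16 EeHHGgss=16 EeHHggSs=16 EeHHggss=16 EeHhGgSs=16 EeHhGgss=16 EeHhggSs=16 EeHhggss=16 eeHHGgSs=16 eeHHGgss=16 eeHHggSs=16 eeHHggss=16 eeHhGgSs=16 eeHhGgss=16 eeHhggSs=16 eeHhggss=16
EeHhGgss hits 16/256; gcd=16; 16÷16/256÷16 = 1/16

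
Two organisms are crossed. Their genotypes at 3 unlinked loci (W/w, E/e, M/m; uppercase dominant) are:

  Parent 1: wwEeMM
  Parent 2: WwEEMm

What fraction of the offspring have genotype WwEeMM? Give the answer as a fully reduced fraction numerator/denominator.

wwEeMM gametes: wEM×4, weM×4
WwEEMm gametes: WEM×2, WEm×2, wEM×2, wEm×2
wwEeMM×WwEEMm grid (8·8=64): WwEEMM=8 WwEEMm=8 WwEeMM=8 WwEeMm=8 wwEEMM=8 wwEEMm=8 wwEeMM=8 wwEeMm=8
WwEeMM hits 8/64; gcd=8; 8÷8/64÷8 = 1/8

P(WwEeMM) = 1/8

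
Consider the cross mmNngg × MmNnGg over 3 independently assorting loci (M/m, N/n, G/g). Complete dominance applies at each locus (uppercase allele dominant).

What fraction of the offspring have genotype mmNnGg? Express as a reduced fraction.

P(mmNnGg) = 1/8

mmNngg gametes: mNg×4, mng×4
MmNnGg gametes: MNG×1, MNg×1, MnG×1, Mng×1, mNG×1, mNg×1, mnG×1, mng×1
mmNngg×MmNnGg grid (8·8=64): MmNNGg=4 MmNNgg=4 MmNnGg=8 MmNngg=8 MmnnGg=4 Mmnngg=4 mmNNGg=4 mmNNgg=4 mmNnGg=8 mmNngg=8 mmnnGg=4 mmnngg=4
mmNnGg hits 8/64; gcd=8; 8÷8/64÷8 = 1/8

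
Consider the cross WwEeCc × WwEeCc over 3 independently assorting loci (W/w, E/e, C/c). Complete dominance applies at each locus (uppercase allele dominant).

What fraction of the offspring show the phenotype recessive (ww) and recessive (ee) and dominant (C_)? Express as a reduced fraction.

P(ww ee C_) = 3/64

WwEeCc gametes: WEC×1, WEc×1, WeC×1, Wec×1, wEC×1, wEc×1, weC×1, wec×1
WwEeCc gametes: WEC×1, WEc×1, WeC×1, Wec×1, wEC×1, wEc×1, weC×1, wec×1
WwEeCc×WwEeCc grid (8·8=64): WWEECC=1 WWEECc=2 WWEEcc=1 WWEeCC=2 WWEeCc=4 WWEecc=2 WWeeCC=1 WWeeCc=2 WWeecc=1 WwEECC=2 WwEECc=4 WwEEcc=2 WwEeCC=4 WwEeCc=8 WwEecc=4 WweeCC=2 WweeCc=4 Wweecc=2 wwEECC=1 wwEECc=2 wwEEcc=1 wwEeCC=2 wwEeCc=4 wwEecc=2 wweeCC=1 wweeCc=2 wweecc=1
ww ee C_ hits 3/64; gcd=1; 3÷1/64÷1 = 3/64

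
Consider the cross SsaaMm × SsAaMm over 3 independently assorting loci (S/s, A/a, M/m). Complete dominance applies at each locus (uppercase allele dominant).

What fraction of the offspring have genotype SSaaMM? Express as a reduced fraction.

SsaaMm gametes: SaM×2, Sam×2, saM×2, sam×2
SsAaMm gametes: SAM×1, SAm×1, SaM×1, Sam×1, sAM×1, sAm×1, saM×1, sam×1
SsaaMm×SsAaMm grid (8·8=64): SSAaMM=2 SSAaMm=4 SSAamm=2 SSaaMM=2 SSaaMm=4 SSaamm=2 SsAaMM=4 SsAaMm=8 SsAamm=4 SsaaMM=4 SsaaMm=8 Ssaamm=4 ssAaMM=2 ssAaMm=4 ssAamm=2 ssaaMM=2 ssaaMm=4 ssaamm=2
SSaaMM hits 2/64; gcd=2; 2÷2/64÷2 = 1/32

P(SSaaMM) = 1/32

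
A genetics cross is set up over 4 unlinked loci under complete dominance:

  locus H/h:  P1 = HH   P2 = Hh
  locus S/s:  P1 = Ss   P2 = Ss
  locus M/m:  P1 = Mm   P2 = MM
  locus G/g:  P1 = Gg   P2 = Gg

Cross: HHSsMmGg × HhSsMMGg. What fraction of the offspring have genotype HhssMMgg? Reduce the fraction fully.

HHSsMmGg gametes: HSMG×2, HSMg×2, HSmG×2, HSmg×2, HsMG×2, HsMg×2, HsmG×2, Hsmg×2
HhSsMMGg gametes: HSMG×2, HSMg×2, HsMG×2, HsMg×2, hSMG×2, hSMg×2, hsMG×2, hsMg×2
HHSsMmGg×HhSsMMGg grid (16·16=256): HHSSMMGG=4 HHSSMMGg=8 HHSSMMgg=4 HHSSMmGG=4 HHSSMmGg=8 HHSSMmgg=4 HHSsMMGG=8 HHSsMMGg=16 HHSsMMgg=8 HHSsMmGG=8 HHSsMmGg=16 HHSsMmgg=8 HHssMMGG=4 HHssMMGg=8 HHssMMgg=4 HHssMmGG=4 HHssMmGg=8 HHssMmgg=4 HhSSMMGG=4 HhSSMMGg=8 HhSSMMgg=4 HhSSMmGG=4 HhSSMmGg=8 HhSSMmgg=4 HhSsMMGG=8 HhSsMMGg=16 HhSsMMgg=8 HhSsMmGG=8 HhSsMmGg=16 HhSsMmgg=8 HhssMMGG=4 HhssMMGg=8 HhssMMgg=4 HhssMmGG=4 HhssMmGg=8 HhssMmgg=4
HhssMMgg hits 4/256; gcd=4; 4÷4/256÷4 = 1/64

P(HhssMMgg) = 1/64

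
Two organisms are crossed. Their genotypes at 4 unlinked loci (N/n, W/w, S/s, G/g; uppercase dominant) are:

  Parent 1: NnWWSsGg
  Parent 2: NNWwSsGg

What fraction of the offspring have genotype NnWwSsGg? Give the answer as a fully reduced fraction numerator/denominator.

NnWWSsGg gametes: NWSG×2, NWSg×2, NWsG×2, NWsg×2, nWSG×2, nWSg×2, nWsG×2, nWsg×2
NNWwSsGg gametes: NWSG×2, NWSg×2, NWsG×2, NWsg×2, NwSG×2, NwSg×2, NwsG×2, Nwsg×2
NnWWSsGg×NNWwSsGg grid (16·16=256): NNWWSSGG=4 NNWWSSGg=8 NNWWSSgg=4 NNWWSsGG=8 NNWWSsGg=16 NNWWSsgg=8 NNWWssGG=4 NNWWssGg=8 NNWWssgg=4 NNWwSSGG=4 NNWwSSGg=8 NNWwSSgg=4 NNWwSsGG=8 NNWwSsGg=16 NNWwSsgg=8 NNWwssGG=4 NNWwssGg=8 NNWwssgg=4 NnWWSSGG=4 NnWWSSGg=8 NnWWSSgg=4 NnWWSsGG=8 NnWWSsGg=16 NnWWSsgg=8 NnWWssGG=4 NnWWssGg=8 NnWWssgg=4 NnWwSSGG=4 NnWwSSGg=8 NnWwSSgg=4 NnWwSsGG=8 NnWwSsGg=16 NnWwSsgg=8 NnWwssGG=4 NnWwssGg=8 NnWwssgg=4
NnWwSsGg hits 16/256; gcd=16; 16÷16/256÷16 = 1/16

P(NnWwSsGg) = 1/16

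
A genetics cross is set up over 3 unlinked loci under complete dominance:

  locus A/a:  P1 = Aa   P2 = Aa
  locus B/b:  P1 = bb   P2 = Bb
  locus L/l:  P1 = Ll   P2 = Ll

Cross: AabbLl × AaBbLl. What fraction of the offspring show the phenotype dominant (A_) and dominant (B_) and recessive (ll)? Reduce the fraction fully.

AabbLl gametes: AbL×2, Abl×2, abL×2, abl×2
AaBbLl gametes: ABL×1, ABl×1, AbL×1, Abl×1, aBL×1, aBl×1, abL×1, abl×1
AabbLl×AaBbLl grid (8·8=64): AABbLL=2 AABbLl=4 AABbll=2 AAbbLL=2 AAbbLl=4 AAbbll=2 AaBbLL=4 AaBbLl=8 AaBbll=4 AabbLL=4 AabbLl=8 Aabbll=4 aaBbLL=2 aaBbLl=4 aaBbll=2 aabbLL=2 aabbLl=4 aabbll=2
A_ B_ ll hits 6/64; gcd=2; 6÷2/64÷2 = 3/32

P(A_ B_ ll) = 3/32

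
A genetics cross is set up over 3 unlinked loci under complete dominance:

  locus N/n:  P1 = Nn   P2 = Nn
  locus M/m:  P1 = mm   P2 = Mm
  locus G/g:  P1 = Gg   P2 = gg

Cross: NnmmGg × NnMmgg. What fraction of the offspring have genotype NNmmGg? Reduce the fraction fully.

NnmmGg gametes: NmG×2, Nmg×2, nmG×2, nmg×2
NnMmgg gametes: NMg×2, Nmg×2, nMg×2, nmg×2
NnmmGg×NnMmgg grid (8·8=64): NNMmGg=4 NNMmgg=4 NNmmGg=4 NNmmgg=4 NnMmGg=8 NnMmgg=8 NnmmGg=8 Nnmmgg=8 nnMmGg=4 nnMmgg=4 nnmmGg=4 nnmmgg=4
NNmmGg hits 4/64; gcd=4; 4÷4/64÷4 = 1/16

P(NNmmGg) = 1/16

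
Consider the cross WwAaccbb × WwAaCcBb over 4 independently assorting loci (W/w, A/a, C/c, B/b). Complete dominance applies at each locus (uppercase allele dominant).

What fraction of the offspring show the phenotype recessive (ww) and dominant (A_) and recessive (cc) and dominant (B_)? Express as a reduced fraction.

WwAaccbb gametes: WAcb×4, Wacb×4, wAcb×4, wacb×4
WwAaCcBb gametes: WACB×1, WACb×1, WAcB×1, WAcb×1, WaCB×1, WaCb×1, WacB×1, Wacb×1, wACB×1, wACb×1, wAcB×1, wAcb×1, waCB×1, waCb×1, wacB×1, wacb×1
WwAaccbb×WwAaCcBb grid (16·16=256): WWAACcBb=4 WWAACcbb=4 WWAAccBb=4 WWAAccbb=4 WWAaCcBb=8 WWAaCcbb=8 WWAaccBb=8 WWAaccbb=8 WWaaCcBb=4 WWaaCcbb=4 WWaaccBb=4 WWaaccbb=4 WwAACcBb=8 WwAACcbb=8 WwAAccBb=8 WwAAccbb=8 WwAaCcBb=16 WwAaCcbb=16 WwAaccBb=16 WwAaccbb=16 WwaaCcBb=8 WwaaCcbb=8 WwaaccBb=8 Wwaaccbb=8 wwAACcBb=4 wwAACcbb=4 wwAAccBb=4 wwAAccbb=4 wwAaCcBb=8 wwAaCcbb=8 wwAaccBb=8 wwAaccbb=8 wwaaCcBb=4 wwaaCcbb=4 wwaaccBb=4 wwaaccbb=4
ww A_ cc B_ hits 12/256; gcd=4; 12÷4/256÷4 = 3/64

P(ww A_ cc B_) = 3/64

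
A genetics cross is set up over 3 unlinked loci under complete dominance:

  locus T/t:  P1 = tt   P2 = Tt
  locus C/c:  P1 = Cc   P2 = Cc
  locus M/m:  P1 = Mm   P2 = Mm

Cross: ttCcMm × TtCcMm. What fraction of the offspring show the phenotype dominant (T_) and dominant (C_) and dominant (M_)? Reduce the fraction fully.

ttCcMm gametes: tCM×2, tCm×2, tcM×2, tcm×2
TtCcMm gametes: TCM×1, TCm×1, TcM×1, Tcm×1, tCM×1, tCm×1, tcM×1, tcm×1
ttCcMm×TtCcMm grid (8·8=64): TtCCMM=2 TtCCMm=4 TtCCmm=2 TtCcMM=4 TtCcMm=8 TtCcmm=4 TtccMM=2 TtccMm=4 Ttccmm=2 ttCCMM=2 ttCCMm=4 ttCCmm=2 ttCcMM=4 ttCcMm=8 ttCcmm=4 ttccMM=2 ttccMm=4 ttccmm=2
T_ C_ M_ hits 18/64; gcd=2; 18÷2/64÷2 = 9/32

P(T_ C_ M_) = 9/32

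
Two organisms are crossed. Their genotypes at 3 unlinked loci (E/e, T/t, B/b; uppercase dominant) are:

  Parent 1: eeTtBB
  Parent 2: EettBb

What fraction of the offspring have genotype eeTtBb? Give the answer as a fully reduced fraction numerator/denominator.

P(eeTtBb) = 1/8

eeTtBB gametes: eTB×4, etB×4
EettBb gametes: EtB×2, Etb×2, etB×2, etb×2
eeTtBB×EettBb grid (8·8=64): EeTtBB=8 EeTtBb=8 EettBB=8 EettBb=8 eeTtBB=8 eeTtBb=8 eettBB=8 eettBb=8
eeTtBb hits 8/64; gcd=8; 8÷8/64÷8 = 1/8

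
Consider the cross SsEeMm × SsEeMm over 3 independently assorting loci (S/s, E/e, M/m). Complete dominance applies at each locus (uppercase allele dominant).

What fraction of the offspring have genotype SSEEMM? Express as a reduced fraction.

P(SSEEMM) = 1/64

SsEeMm gametes: SEM×1, SEm×1, SeM×1, Sem×1, sEM×1, sEm×1, seM×1, sem×1
SsEeMm gametes: SEM×1, SEm×1, SeM×1, Sem×1, sEM×1, sEm×1, seM×1, sem×1
SsEeMm×SsEeMm grid (8·8=64): SSEEMM=1 SSEEMm=2 SSEEmm=1 SSEeMM=2 SSEeMm=4 SSEemm=2 SSeeMM=1 SSeeMm=2 SSeemm=1 SsEEMM=2 SsEEMm=4 SsEEmm=2 SsEeMM=4 SsEeMm=8 SsEemm=4 SseeMM=2 SseeMm=4 Sseemm=2 ssEEMM=1 ssEEMm=2 ssEEmm=1 ssEeMM=2 ssEeMm=4 ssEemm=2 sseeMM=1 sseeMm=2 sseemm=1
SSEEMM hits 1/64; gcd=1; 1÷1/64÷1 = 1/64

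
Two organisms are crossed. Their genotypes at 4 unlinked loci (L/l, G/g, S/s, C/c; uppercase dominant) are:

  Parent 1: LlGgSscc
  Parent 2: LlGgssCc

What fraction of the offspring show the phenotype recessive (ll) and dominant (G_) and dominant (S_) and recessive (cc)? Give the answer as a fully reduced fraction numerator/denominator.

P(ll G_ S_ cc) = 3/64

LlGgSscc gametes: LGSc×2, LGsc×2, LgSc×2, Lgsc×2, lGSc×2, lGsc×2, lgSc×2, lgsc×2
LlGgssCc gametes: LGsC×2, LGsc×2, LgsC×2, Lgsc×2, lGsC×2, lGsc×2, lgsC×2, lgsc×2
LlGgSscc×LlGgssCc grid (16·16=256): LLGGSsCc=4 LLGGSscc=4 LLGGssCc=4 LLGGsscc=4 LLGgSsCc=8 LLGgSscc=8 LLGgssCc=8 LLGgsscc=8 LLggSsCc=4 LLggSscc=4 LLggssCc=4 LLggsscc=4 LlGGSsCc=8 LlGGSscc=8 LlGGssCc=8 LlGGsscc=8 LlGgSsCc=16 LlGgSscc=16 LlGgssCc=16 LlGgsscc=16 LlggSsCc=8 LlggSscc=8 LlggssCc=8 Llggsscc=8 llGGSsCc=4 llGGSscc=4 llGGssCc=4 llGGsscc=4 llGgSsCc=8 llGgSscc=8 llGgssCc=8 llGgsscc=8 llggSsCc=4 llggSscc=4 llggssCc=4 llggsscc=4
ll G_ S_ cc hits 12/256; gcd=4; 12÷4/256÷4 = 3/64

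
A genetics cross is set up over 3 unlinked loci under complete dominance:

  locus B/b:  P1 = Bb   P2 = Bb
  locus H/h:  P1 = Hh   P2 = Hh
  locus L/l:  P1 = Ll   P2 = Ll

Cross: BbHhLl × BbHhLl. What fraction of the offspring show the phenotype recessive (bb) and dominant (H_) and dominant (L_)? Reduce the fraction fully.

BbHhLl gametes: BHL×1, BHl×1, BhL×1, Bhl×1, bHL×1, bHl×1, bhL×1, bhl×1
BbHhLl gametes: BHL×1, BHl×1, BhL×1, Bhl×1, bHL×1, bHl×1, bhL×1, bhl×1
BbHhLl×BbHhLl grid (8·8=64): BBHHLL=1 BBHHLl=2 BBHHll=1 BBHhLL=2 BBHhLl=4 BBHhll=2 BBhhLL=1 BBhhLl=2 BBhhll=1 BbHHLL=2 BbHHLl=4 BbHHll=2 BbHhLL=4 BbHhLl=8 BbHhll=4 BbhhLL=2 BbhhLl=4 Bbhhll=2 bbHHLL=1 bbHHLl=2 bbHHll=1 bbHhLL=2 bbHhLl=4 bbHhll=2 bbhhLL=1 bbhhLl=2 bbhhll=1
bb H_ L_ hits 9/64; gcd=1; 9÷1/64÷1 = 9/64

P(bb H_ L_) = 9/64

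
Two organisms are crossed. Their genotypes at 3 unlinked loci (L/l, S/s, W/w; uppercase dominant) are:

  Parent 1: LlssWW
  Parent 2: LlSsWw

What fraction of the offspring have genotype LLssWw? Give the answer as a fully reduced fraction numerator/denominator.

P(LLssWw) = 1/16

LlssWW gametes: LsW×4, lsW×4
LlSsWw gametes: LSW×1, LSw×1, LsW×1, Lsw×1, lSW×1, lSw×1, lsW×1, lsw×1
LlssWW×LlSsWw grid (8·8=64): LLSsWW=4 LLSsWw=4 LLssWW=4 LLssWw=4 LlSsWW=8 LlSsWw=8 LlssWW=8 LlssWw=8 llSsWW=4 llSsWw=4 llssWW=4 llssWw=4
LLssWw hits 4/64; gcd=4; 4÷4/64÷4 = 1/16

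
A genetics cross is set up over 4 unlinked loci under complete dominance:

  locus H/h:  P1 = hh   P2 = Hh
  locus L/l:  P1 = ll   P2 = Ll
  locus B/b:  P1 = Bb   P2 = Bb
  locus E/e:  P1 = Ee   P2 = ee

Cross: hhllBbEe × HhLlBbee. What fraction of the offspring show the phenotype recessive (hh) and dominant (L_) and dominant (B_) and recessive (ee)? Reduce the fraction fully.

P(hh L_ B_ ee) = 3/32

hhllBbEe gametes: hlBE×4, hlBe×4, hlbE×4, hlbe×4
HhLlBbee gametes: HLBe×2, HLbe×2, HlBe×2, Hlbe×2, hLBe×2, hLbe×2, hlBe×2, hlbe×2
hhllBbEe×HhLlBbee grid (16·16=256): HhLlBBEe=8 HhLlBBee=8 HhLlBbEe=16 HhLlBbee=16 HhLlbbEe=8 HhLlbbee=8 HhllBBEe=8 HhllBBee=8 HhllBbEe=16 HhllBbee=16 HhllbbEe=8 Hhllbbee=8 hhLlBBEe=8 hhLlBBee=8 hhLlBbEe=16 hhLlBbee=16 hhLlbbEe=8 hhLlbbee=8 hhllBBEe=8 hhllBBee=8 hhllBbEe=16 hhllBbee=16 hhllbbEe=8 hhllbbee=8
hh L_ B_ ee hits 24/256; gcd=8; 24÷8/256÷8 = 3/32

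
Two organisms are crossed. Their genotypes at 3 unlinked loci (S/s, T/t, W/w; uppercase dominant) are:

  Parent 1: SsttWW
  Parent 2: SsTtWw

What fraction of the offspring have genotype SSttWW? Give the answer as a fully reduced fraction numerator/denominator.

SsttWW gametes: StW×4, stW×4
SsTtWw gametes: STW×1, STw×1, StW×1, Stw×1, sTW×1, sTw×1, stW×1, stw×1
SsttWW×SsTtWw grid (8·8=64): SSTtWW=4 SSTtWw=4 SSttWW=4 SSttWw=4 SsTtWW=8 SsTtWw=8 SsttWW=8 SsttWw=8 ssTtWW=4 ssTtWw=4 ssttWW=4 ssttWw=4
SSttWW hits 4/64; gcd=4; 4÷4/64÷4 = 1/16

P(SSttWW) = 1/16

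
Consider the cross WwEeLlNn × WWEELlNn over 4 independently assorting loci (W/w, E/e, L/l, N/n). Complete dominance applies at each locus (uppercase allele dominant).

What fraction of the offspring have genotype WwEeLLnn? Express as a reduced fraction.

P(WwEeLLnn) = 1/64

WwEeLlNn gametes: WELN×1, WELn×1, WElN×1, WEln×1, WeLN×1, WeLn×1, WelN×1, Weln×1, wELN×1, wELn×1, wElN×1, wEln×1, weLN×1, weLn×1, welN×1, weln×1
WWEELlNn gametes: WELN×4, WELn×4, WElN×4, WEln×4
WwEeLlNn×WWEELlNn grid (16·16=256): WWEELLNN=4 WWEELLNn=8 WWEELLnn=4 WWEELlNN=8 WWEELlNn=16 WWEELlnn=8 WWEEllNN=4 WWEEllNn=8 WWEEllnn=4 WWEeLLNN=4 WWEeLLNn=8 WWEeLLnn=4 WWEeLlNN=8 WWEeLlNn=16 WWEeLlnn=8 WWEellNN=4 WWEellNn=8 WWEellnn=4 WwEELLNN=4 WwEELLNn=8 WwEELLnn=4 WwEELlNN=8 WwEELlNn=16 WwEELlnn=8 WwEEllNN=4 WwEEllNn=8 WwEEllnn=4 WwEeLLNN=4 WwEeLLNn=8 WwEeLLnn=4 WwEeLlNN=8 WwEeLlNn=16 WwEeLlnn=8 WwEellNN=4 WwEellNn=8 WwEellnn=4
WwEeLLnn hits 4/256; gcd=4; 4÷4/256÷4 = 1/64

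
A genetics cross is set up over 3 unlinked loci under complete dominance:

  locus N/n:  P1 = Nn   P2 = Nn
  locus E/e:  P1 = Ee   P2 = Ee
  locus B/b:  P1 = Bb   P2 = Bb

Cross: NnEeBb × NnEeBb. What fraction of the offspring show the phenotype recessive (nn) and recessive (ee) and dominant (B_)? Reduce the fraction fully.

P(nn ee B_) = 3/64

NnEeBb gametes: NEB×1, NEb×1, NeB×1, Neb×1, nEB×1, nEb×1, neB×1, neb×1
NnEeBb gametes: NEB×1, NEb×1, NeB×1, Neb×1, nEB×1, nEb×1, neB×1, neb×1
NnEeBb×NnEeBb grid (8·8=64): NNEEBB=1 NNEEBb=2 NNEEbb=1 NNEeBB=2 NNEeBb=4 NNEebb=2 NNeeBB=1 NNeeBb=2 NNeebb=1 NnEEBB=2 NnEEBb=4 NnEEbb=2 NnEeBB=4 NnEeBb=8 NnEebb=4 NneeBB=2 NneeBb=4 Nneebb=2 nnEEBB=1 nnEEBb=2 nnEEbb=1 nnEeBB=2 nnEeBb=4 nnEebb=2 nneeBB=1 nneeBb=2 nneebb=1
nn ee B_ hits 3/64; gcd=1; 3÷1/64÷1 = 3/64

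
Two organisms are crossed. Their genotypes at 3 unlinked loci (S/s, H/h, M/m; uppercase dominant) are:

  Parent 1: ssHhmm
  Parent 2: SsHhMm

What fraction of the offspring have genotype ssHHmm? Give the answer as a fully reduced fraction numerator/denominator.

ssHhmm gametes: sHm×4, shm×4
SsHhMm gametes: SHM×1, SHm×1, ShM×1, Shm×1, sHM×1, sHm×1, shM×1, shm×1
ssHhmm×SsHhMm grid (8·8=64): SsHHMm=4 SsHHmm=4 SsHhMm=8 SsHhmm=8 SshhMm=4 Sshhmm=4 ssHHMm=4 ssHHmm=4 ssHhMm=8 ssHhmm=8 sshhMm=4 sshhmm=4
ssHHmm hits 4/64; gcd=4; 4÷4/64÷4 = 1/16

P(ssHHmm) = 1/16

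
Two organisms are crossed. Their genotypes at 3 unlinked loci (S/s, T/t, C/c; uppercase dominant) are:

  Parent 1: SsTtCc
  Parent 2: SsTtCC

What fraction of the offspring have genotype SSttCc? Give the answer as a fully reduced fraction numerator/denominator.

P(SSttCc) = 1/32

SsTtCc gametes: STC×1, STc×1, StC×1, Stc×1, sTC×1, sTc×1, stC×1, stc×1
SsTtCC gametes: STC×2, StC×2, sTC×2, stC×2
SsTtCc×SsTtCC grid (8·8=64): SSTTCC=2 SSTTCc=2 SSTtCC=4 SSTtCc=4 SSttCC=2 SSttCc=2 SsTTCC=4 SsTTCc=4 SsTtCC=8 SsTtCc=8 SsttCC=4 SsttCc=4 ssTTCC=2 ssTTCc=2 ssTtCC=4 ssTtCc=4 ssttCC=2 ssttCc=2
SSttCc hits 2/64; gcd=2; 2÷2/64÷2 = 1/32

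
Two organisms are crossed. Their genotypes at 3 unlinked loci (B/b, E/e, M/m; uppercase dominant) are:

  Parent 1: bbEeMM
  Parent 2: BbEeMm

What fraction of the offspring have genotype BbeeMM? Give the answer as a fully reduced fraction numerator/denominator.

bbEeMM gametes: bEM×4, beM×4
BbEeMm gametes: BEM×1, BEm×1, BeM×1, Bem×1, bEM×1, bEm×1, beM×1, bem×1
bbEeMM×BbEeMm grid (8·8=64): BbEEMM=4 BbEEMm=4 BbEeMM=8 BbEeMm=8 BbeeMM=4 BbeeMm=4 bbEEMM=4 bbEEMm=4 bbEeMM=8 bbEeMm=8 bbeeMM=4 bbeeMm=4
BbeeMM hits 4/64; gcd=4; 4÷4/64÷4 = 1/16

P(BbeeMM) = 1/16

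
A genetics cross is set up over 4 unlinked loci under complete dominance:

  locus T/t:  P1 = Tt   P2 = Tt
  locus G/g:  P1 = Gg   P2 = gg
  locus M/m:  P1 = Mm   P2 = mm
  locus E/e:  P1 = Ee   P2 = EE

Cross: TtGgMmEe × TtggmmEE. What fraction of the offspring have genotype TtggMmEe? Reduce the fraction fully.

TtGgMmEe gametes: TGME×1, TGMe×1, TGmE×1, TGme×1, TgME×1, TgMe×1, TgmE×1, Tgme×1, tGME×1, tGMe×1, tGmE×1, tGme×1, tgME×1, tgMe×1, tgmE×1, tgme×1
TtggmmEE gametes: TgmE×8, tgmE×8
TtGgMmEe×TtggmmEE grid (16·16=256): TTGgMmEE=8 TTGgMmEe=8 TTGgmmEE=8 TTGgmmEe=8 TTggMmEE=8 TTggMmEe=8 TTggmmEE=8 TTggmmEe=8 TtGgMmEE=16 TtGgMmEe=16 TtGgmmEE=16 TtGgmmEe=16 TtggMmEE=16 TtggMmEe=16 TtggmmEE=16 TtggmmEe=16 ttGgMmEE=8 ttGgMmEe=8 ttGgmmEE=8 ttGgmmEe=8 ttggMmEE=8 ttggMmEe=8 ttggmmEE=8 ttggmmEe=8
TtggMmEe hits 16/256; gcd=16; 16÷16/256÷16 = 1/16

P(TtggMmEe) = 1/16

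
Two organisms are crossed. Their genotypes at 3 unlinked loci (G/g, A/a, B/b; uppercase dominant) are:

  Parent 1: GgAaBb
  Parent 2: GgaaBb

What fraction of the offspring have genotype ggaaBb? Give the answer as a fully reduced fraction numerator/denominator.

P(ggaaBb) = 1/16

GgAaBb gametes: GAB×1, GAb×1, GaB×1, Gab×1, gAB×1, gAb×1, gaB×1, gab×1
GgaaBb gametes: GaB×2, Gab×2, gaB×2, gab×2
GgAaBb×GgaaBb grid (8·8=64): GGAaBB=2 GGAaBb=4 GGAabb=2 GGaaBB=2 GGaaBb=4 GGaabb=2 GgAaBB=4 GgAaBb=8 GgAabb=4 GgaaBB=4 GgaaBb=8 Ggaabb=4 ggAaBB=2 ggAaBb=4 ggAabb=2 ggaaBB=2 ggaaBb=4 ggaabb=2
ggaaBb hits 4/64; gcd=4; 4÷4/64÷4 = 1/16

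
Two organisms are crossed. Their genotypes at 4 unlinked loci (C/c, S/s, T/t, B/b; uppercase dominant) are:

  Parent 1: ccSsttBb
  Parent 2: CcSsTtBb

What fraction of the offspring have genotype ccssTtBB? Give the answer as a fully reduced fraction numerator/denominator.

ccSsttBb gametes: cStB×4, cStb×4, cstB×4, cstb×4
CcSsTtBb gametes: CSTB×1, CSTb×1, CStB×1, CStb×1, CsTB×1, CsTb×1, CstB×1, Cstb×1, cSTB×1, cSTb×1, cStB×1, cStb×1, csTB×1, csTb×1, cstB×1, cstb×1
ccSsttBb×CcSsTtBb grid (16·16=256): CcSSTtBB=4 CcSSTtBb=8 CcSSTtbb=4 CcSSttBB=4 CcSSttBb=8 CcSSttbb=4 CcSsTtBB=8 CcSsTtBb=16 CcSsTtbb=8 CcSsttBB=8 CcSsttBb=16 CcSsttbb=8 CcssTtBB=4 CcssTtBb=8 CcssTtbb=4 CcssttBB=4 CcssttBb=8 Ccssttbb=4 ccSSTtBB=4 ccSSTtBb=8 ccSSTtbb=4 ccSSttBB=4 ccSSttBb=8 ccSSttbb=4 ccSsTtBB=8 ccSsTtBb=16 ccSsTtbb=8 ccSsttBB=8 ccSsttBb=16 ccSsttbb=8 ccssTtBB=4 ccssTtBb=8 ccssTtbb=4 ccssttBB=4 ccssttBb=8 ccssttbb=4
ccssTtBB hits 4/256; gcd=4; 4÷4/256÷4 = 1/64

P(ccssTtBB) = 1/64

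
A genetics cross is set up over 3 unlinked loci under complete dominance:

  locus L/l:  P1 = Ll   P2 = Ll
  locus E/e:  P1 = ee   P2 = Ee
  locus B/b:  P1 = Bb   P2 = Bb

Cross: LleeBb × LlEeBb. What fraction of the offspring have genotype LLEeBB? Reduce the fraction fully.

LleeBb gametes: LeB×2, Leb×2, leB×2, leb×2
LlEeBb gametes: LEB×1, LEb×1, LeB×1, Leb×1, lEB×1, lEb×1, leB×1, leb×1
LleeBb×LlEeBb grid (8·8=64): LLEeBB=2 LLEeBb=4 LLEebb=2 LLeeBB=2 LLeeBb=4 LLeebb=2 LlEeBB=4 LlEeBb=8 LlEebb=4 LleeBB=4 LleeBb=8 Lleebb=4 llEeBB=2 llEeBb=4 llEebb=2 lleeBB=2 lleeBb=4 lleebb=2
LLEeBB hits 2/64; gcd=2; 2÷2/64÷2 = 1/32

P(LLEeBB) = 1/32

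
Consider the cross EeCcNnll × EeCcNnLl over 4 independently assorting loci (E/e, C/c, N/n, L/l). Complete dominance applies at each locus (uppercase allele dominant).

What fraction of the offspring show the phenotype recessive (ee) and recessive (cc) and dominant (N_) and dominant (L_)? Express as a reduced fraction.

EeCcNnll gametes: ECNl×2, ECnl×2, EcNl×2, Ecnl×2, eCNl×2, eCnl×2, ecNl×2, ecnl×2
EeCcNnLl gametes: ECNL×1, ECNl×1, ECnL×1, ECnl×1, EcNL×1, EcNl×1, EcnL×1, Ecnl×1, eCNL×1, eCNl×1, eCnL×1, eCnl×1, ecNL×1, ecNl×1, ecnL×1, ecnl×1
EeCcNnll×EeCcNnLl grid (16·16=256): EECCNNLl=2 EECCNNll=2 EECCNnLl=4 EECCNnll=4 EECCnnLl=2 EECCnnll=2 EECcNNLl=4 EECcNNll=4 EECcNnLl=8 EECcNnll=8 EECcnnLl=4 EECcnnll=4 EEccNNLl=2 EEccNNll=2 EEccNnLl=4 EEccNnll=4 EEccnnLl=2 EEccnnll=2 EeCCNNLl=4 EeCCNNll=4 EeCCNnLl=8 EeCCNnll=8 EeCCnnLl=4 EeCCnnll=4 EeCcNNLl=8 EeCcNNll=8 EeCcNnLl=16 EeCcNnll=16 EeCcnnLl=8 EeCcnnll=8 EeccNNLl=4 EeccNNll=4 EeccNnLl=8 EeccNnll=8 EeccnnLl=4 Eeccnnll=4 eeCCNNLl=2 eeCCNNll=2 eeCCNnLl=4 eeCCNnll=4 eeCCnnLl=2 eeCCnnll=2 eeCcNNLl=4 eeCcNNll=4 eeCcNnLl=8 eeCcNnll=8 eeCcnnLl=4 eeCcnnll=4 eeccNNLl=2 eeccNNll=2 eeccNnLl=4 eeccNnll=4 eeccnnLl=2 eeccnnll=2
ee cc N_ L_ hits 6/256; gcd=2; 6÷2/256÷2 = 3/128

P(ee cc N_ L_) = 3/128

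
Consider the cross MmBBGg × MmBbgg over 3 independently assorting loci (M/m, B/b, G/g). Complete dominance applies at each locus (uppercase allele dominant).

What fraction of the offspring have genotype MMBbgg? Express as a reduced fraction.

P(MMBbgg) = 1/16

MmBBGg gametes: MBG×2, MBg×2, mBG×2, mBg×2
MmBbgg gametes: MBg×2, Mbg×2, mBg×2, mbg×2
MmBBGg×MmBbgg grid (8·8=64): MMBBGg=4 MMBBgg=4 MMBbGg=4 MMBbgg=4 MmBBGg=8 MmBBgg=8 MmBbGg=8 MmBbgg=8 mmBBGg=4 mmBBgg=4 mmBbGg=4 mmBbgg=4
MMBbgg hits 4/64; gcd=4; 4÷4/64÷4 = 1/16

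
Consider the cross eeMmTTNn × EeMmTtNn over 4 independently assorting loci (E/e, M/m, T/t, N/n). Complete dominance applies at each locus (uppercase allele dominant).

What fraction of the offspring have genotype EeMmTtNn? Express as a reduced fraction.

eeMmTTNn gametes: eMTN×4, eMTn×4, emTN×4, emTn×4
EeMmTtNn gametes: EMTN×1, EMTn×1, EMtN×1, EMtn×1, EmTN×1, EmTn×1, EmtN×1, Emtn×1, eMTN×1, eMTn×1, eMtN×1, eMtn×1, emTN×1, emTn×1, emtN×1, emtn×1
eeMmTTNn×EeMmTtNn grid (16·16=256): EeMMTTNN=4 EeMMTTNn=8 EeMMTTnn=4 EeMMTtNN=4 EeMMTtNn=8 EeMMTtnn=4 EeMmTTNN=8 EeMmTTNn=16 EeMmTTnn=8 EeMmTtNN=8 EeMmTtNn=16 EeMmTtnn=8 EemmTTNN=4 EemmTTNn=8 EemmTTnn=4 EemmTtNN=4 EemmTtNn=8 EemmTtnn=4 eeMMTTNN=4 eeMMTTNn=8 eeMMTTnn=4 eeMMTtNN=4 eeMMTtNn=8 eeMMTtnn=4 eeMmTTNN=8 eeMmTTNn=16 eeMmTTnn=8 eeMmTtNN=8 eeMmTtNn=16 eeMmTtnn=8 eemmTTNN=4 eemmTTNn=8 eemmTTnn=4 eemmTtNN=4 eemmTtNn=8 eemmTtnn=4
EeMmTtNn hits 16/256; gcd=16; 16÷16/256÷16 = 1/16

P(EeMmTtNn) = 1/16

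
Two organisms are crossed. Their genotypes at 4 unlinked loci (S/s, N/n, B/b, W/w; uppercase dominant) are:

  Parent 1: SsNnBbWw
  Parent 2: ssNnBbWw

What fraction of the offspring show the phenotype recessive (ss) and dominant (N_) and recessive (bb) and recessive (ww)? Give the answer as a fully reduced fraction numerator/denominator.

P(ss N_ bb ww) = 3/128

SsNnBbWw gametes: SNBW×1, SNBw×1, SNbW×1, SNbw×1, SnBW×1, SnBw×1, SnbW×1, Snbw×1, sNBW×1, sNBw×1, sNbW×1, sNbw×1, snBW×1, snBw×1, snbW×1, snbw×1
ssNnBbWw gametes: sNBW×2, sNBw×2, sNbW×2, sNbw×2, snBW×2, snBw×2, snbW×2, snbw×2
SsNnBbWw×ssNnBbWw grid (16·16=256): SsNNBBWW=2 SsNNBBWw=4 SsNNBBww=2 SsNNBbWW=4 SsNNBbWw=8 SsNNBbww=4 SsNNbbWW=2 SsNNbbWw=4 SsNNbbww=2 SsNnBBWW=4 SsNnBBWw=8 SsNnBBww=4 SsNnBbWW=8 SsNnBbWw=16 SsNnBbww=8 SsNnbbWW=4 SsNnbbWw=8 SsNnbbww=4 SsnnBBWW=2 SsnnBBWw=4 SsnnBBww=2 SsnnBbWW=4 SsnnBbWw=8 SsnnBbww=4 SsnnbbWW=2 SsnnbbWw=4 Ssnnbbww=2 ssNNBBWW=2 ssNNBBWw=4 ssNNBBww=2 ssNNBbWW=4 ssNNBbWw=8 ssNNBbww=4 ssNNbbWW=2 ssNNbbWw=4 ssNNbbww=2 ssNnBBWW=4 ssNnBBWw=8 ssNnBBww=4 ssNnBbWW=8 ssNnBbWw=16 ssNnBbww=8 ssNnbbWW=4 ssNnbbWw=8 ssNnbbww=4 ssnnBBWW=2 ssnnBBWw=4 ssnnBBww=2 ssnnBbWW=4 ssnnBbWw=8 ssnnBbww=4 ssnnbbWW=2 ssnnbbWw=4 ssnnbbww=2
ss N_ bb ww hits 6/256; gcd=2; 6÷2/256÷2 = 3/128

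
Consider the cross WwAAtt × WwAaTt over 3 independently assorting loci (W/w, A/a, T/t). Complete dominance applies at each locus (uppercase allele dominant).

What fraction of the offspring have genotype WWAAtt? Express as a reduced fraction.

P(WWAAtt) = 1/16

WwAAtt gametes: WAt×4, wAt×4
WwAaTt gametes: WAT×1, WAt×1, WaT×1, Wat×1, wAT×1, wAt×1, waT×1, wat×1
WwAAtt×WwAaTt grid (8·8=64): WWAATt=4 WWAAtt=4 WWAaTt=4 WWAatt=4 WwAATt=8 WwAAtt=8 WwAaTt=8 WwAatt=8 wwAATt=4 wwAAtt=4 wwAaTt=4 wwAatt=4
WWAAtt hits 4/64; gcd=4; 4÷4/64÷4 = 1/16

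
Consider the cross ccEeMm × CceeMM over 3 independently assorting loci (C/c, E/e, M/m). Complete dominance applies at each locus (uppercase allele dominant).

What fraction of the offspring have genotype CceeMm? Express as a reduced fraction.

P(CceeMm) = 1/8

ccEeMm gametes: cEM×2, cEm×2, ceM×2, cem×2
CceeMM gametes: CeM×4, ceM×4
ccEeMm×CceeMM grid (8·8=64): CcEeMM=8 CcEeMm=8 CceeMM=8 CceeMm=8 ccEeMM=8 ccEeMm=8 cceeMM=8 cceeMm=8
CceeMm hits 8/64; gcd=8; 8÷8/64÷8 = 1/8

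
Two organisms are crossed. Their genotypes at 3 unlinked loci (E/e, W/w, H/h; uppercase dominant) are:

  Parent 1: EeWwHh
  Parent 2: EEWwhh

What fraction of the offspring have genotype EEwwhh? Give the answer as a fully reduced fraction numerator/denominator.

P(EEwwhh) = 1/16

EeWwHh gametes: EWH×1, EWh×1, EwH×1, Ewh×1, eWH×1, eWh×1, ewH×1, ewh×1
EEWwhh gametes: EWh×4, Ewh×4
EeWwHh×EEWwhh grid (8·8=64): EEWWHh=4 EEWWhh=4 EEWwHh=8 EEWwhh=8 EEwwHh=4 EEwwhh=4 EeWWHh=4 EeWWhh=4 EeWwHh=8 EeWwhh=8 EewwHh=4 Eewwhh=4
EEwwhh hits 4/64; gcd=4; 4÷4/64÷4 = 1/16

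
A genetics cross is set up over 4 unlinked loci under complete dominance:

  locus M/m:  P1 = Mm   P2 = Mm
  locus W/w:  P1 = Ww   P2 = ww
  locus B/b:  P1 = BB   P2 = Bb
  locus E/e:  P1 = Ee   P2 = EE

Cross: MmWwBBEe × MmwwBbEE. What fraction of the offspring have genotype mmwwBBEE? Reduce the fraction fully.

P(mmwwBBEE) = 1/32

MmWwBBEe gametes: MWBE×2, MWBe×2, MwBE×2, MwBe×2, mWBE×2, mWBe×2, mwBE×2, mwBe×2
MmwwBbEE gametes: MwBE×4, MwbE×4, mwBE×4, mwbE×4
MmWwBBEe×MmwwBbEE grid (16·16=256): MMWwBBEE=8 MMWwBBEe=8 MMWwBbEE=8 MMWwBbEe=8 MMwwBBEE=8 MMwwBBEe=8 MMwwBbEE=8 MMwwBbEe=8 MmWwBBEE=16 MmWwBBEe=16 MmWwBbEE=16 MmWwBbEe=16 MmwwBBEE=16 MmwwBBEe=16 MmwwBbEE=16 MmwwBbEe=16 mmWwBBEE=8 mmWwBBEe=8 mmWwBbEE=8 mmWwBbEe=8 mmwwBBEE=8 mmwwBBEe=8 mmwwBbEE=8 mmwwBbEe=8
mmwwBBEE hits 8/256; gcd=8; 8÷8/256÷8 = 1/32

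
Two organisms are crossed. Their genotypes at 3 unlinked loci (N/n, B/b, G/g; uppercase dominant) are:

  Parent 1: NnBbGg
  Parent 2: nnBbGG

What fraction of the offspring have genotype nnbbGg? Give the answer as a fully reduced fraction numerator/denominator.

P(nnbbGg) = 1/16

NnBbGg gametes: NBG×1, NBg×1, NbG×1, Nbg×1, nBG×1, nBg×1, nbG×1, nbg×1
nnBbGG gametes: nBG×4, nbG×4
NnBbGg×nnBbGG grid (8·8=64): NnBBGG=4 NnBBGg=4 NnBbGG=8 NnBbGg=8 NnbbGG=4 NnbbGg=4 nnBBGG=4 nnBBGg=4 nnBbGG=8 nnBbGg=8 nnbbGG=4 nnbbGg=4
nnbbGg hits 4/64; gcd=4; 4÷4/64÷4 = 1/16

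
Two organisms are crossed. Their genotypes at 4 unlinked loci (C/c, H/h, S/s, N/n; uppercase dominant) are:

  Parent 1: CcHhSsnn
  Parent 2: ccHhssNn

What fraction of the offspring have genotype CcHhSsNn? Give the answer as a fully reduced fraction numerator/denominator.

P(CcHhSsNn) = 1/16

CcHhSsnn gametes: CHSn×2, CHsn×2, ChSn×2, Chsn×2, cHSn×2, cHsn×2, chSn×2, chsn×2
ccHhssNn gametes: cHsN×4, cHsn×4, chsN×4, chsn×4
CcHhSsnn×ccHhssNn grid (16·16=256): CcHHSsNn=8 CcHHSsnn=8 CcHHssNn=8 CcHHssnn=8 CcHhSsNn=16 CcHhSsnn=16 CcHhssNn=16 CcHhssnn=16 CchhSsNn=8 CchhSsnn=8 CchhssNn=8 Cchhssnn=8 ccHHSsNn=8 ccHHSsnn=8 ccHHssNn=8 ccHHssnn=8 ccHhSsNn=16 ccHhSsnn=16 ccHhssNn=16 ccHhssnn=16 cchhSsNn=8 cchhSsnn=8 cchhssNn=8 cchhssnn=8
CcHhSsNn hits 16/256; gcd=16; 16÷16/256÷16 = 1/16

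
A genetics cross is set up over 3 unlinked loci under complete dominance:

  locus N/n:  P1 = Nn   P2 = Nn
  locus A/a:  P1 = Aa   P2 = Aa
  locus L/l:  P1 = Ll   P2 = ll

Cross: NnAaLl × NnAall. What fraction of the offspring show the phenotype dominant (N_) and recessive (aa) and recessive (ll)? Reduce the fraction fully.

P(N_ aa ll) = 3/32

NnAaLl gametes: NAL×1, NAl×1, NaL×1, Nal×1, nAL×1, nAl×1, naL×1, nal×1
NnAall gametes: NAl×2, Nal×2, nAl×2, nal×2
NnAaLl×NnAall grid (8·8=64): NNAALl=2 NNAAll=2 NNAaLl=4 NNAall=4 NNaaLl=2 NNaall=2 NnAALl=4 NnAAll=4 NnAaLl=8 NnAall=8 NnaaLl=4 Nnaall=4 nnAALl=2 nnAAll=2 nnAaLl=4 nnAall=4 nnaaLl=2 nnaall=2
N_ aa ll hits 6/64; gcd=2; 6÷2/64÷2 = 3/32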